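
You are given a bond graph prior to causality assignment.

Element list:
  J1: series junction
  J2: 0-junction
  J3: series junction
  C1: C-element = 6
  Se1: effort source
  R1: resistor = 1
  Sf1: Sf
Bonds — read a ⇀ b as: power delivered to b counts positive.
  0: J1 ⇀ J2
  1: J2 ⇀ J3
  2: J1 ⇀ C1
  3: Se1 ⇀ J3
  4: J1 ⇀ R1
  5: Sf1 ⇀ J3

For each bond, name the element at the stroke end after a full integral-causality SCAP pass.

b3 |J3  (Se1 (Se) sets effort on bond)
b5 |Sf1  (source Sf1 imposes f)
b1 |J3  (common-f at J3 fixed by 5)
b0 |J2  (J2: last free bond brings effort in)
b2 |J1  (J1 flow already set via bond 0)
b4 |J1  (J1: bond 0 brought flow, rest push out)

β0 |J2
β1 |J3
β2 |J1
β3 |J3
β4 |J1
β5 |Sf1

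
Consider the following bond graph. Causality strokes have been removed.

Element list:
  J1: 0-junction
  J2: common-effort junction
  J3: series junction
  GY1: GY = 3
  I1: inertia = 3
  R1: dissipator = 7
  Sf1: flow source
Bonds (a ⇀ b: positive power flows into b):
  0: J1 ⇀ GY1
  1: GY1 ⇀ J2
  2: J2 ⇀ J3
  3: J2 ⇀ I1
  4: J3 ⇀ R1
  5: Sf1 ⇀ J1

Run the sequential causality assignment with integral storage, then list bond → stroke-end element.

β0 |J1
β1 |J2
β2 |J3
β3 |I1
β4 |R1
β5 |Sf1

b5 stroke→Sf1  (Sf1: flow source, stroke at near end)
b0 stroke→J1  (only one effort-in slot at J1)
b1 stroke→J2  (GY1 both-in/both-out from 0)
b2 stroke→J3  (0-jn J2 has e-setter on 1)
b3 stroke→I1  (J2 effort already set via bond 1)
b4 stroke→R1  (J3 needs exactly one f-in)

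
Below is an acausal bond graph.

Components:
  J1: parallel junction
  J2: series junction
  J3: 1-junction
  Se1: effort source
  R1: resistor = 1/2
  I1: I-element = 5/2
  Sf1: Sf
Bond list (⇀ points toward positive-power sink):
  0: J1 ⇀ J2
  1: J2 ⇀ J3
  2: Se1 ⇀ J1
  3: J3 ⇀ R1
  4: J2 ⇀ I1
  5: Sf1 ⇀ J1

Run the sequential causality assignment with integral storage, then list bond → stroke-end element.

bond 0 |J2
bond 1 |J2
bond 2 |J1
bond 3 |J3
bond 4 |I1
bond 5 |Sf1

bond 2 stroke→J1  (Se1 (Se) sets effort on bond)
bond 5 stroke→Sf1  (Sf1 fixes flow; stroke at Sf1)
bond 0 stroke→J2  (J1: bond 2 brought effort, rest push out)
bond 4 stroke→I1  (I1: I, integral causality)
bond 1 stroke→J2  (J2 flow already set via bond 4)
bond 3 stroke→J3  (1-jn J3 has f-setter on 1)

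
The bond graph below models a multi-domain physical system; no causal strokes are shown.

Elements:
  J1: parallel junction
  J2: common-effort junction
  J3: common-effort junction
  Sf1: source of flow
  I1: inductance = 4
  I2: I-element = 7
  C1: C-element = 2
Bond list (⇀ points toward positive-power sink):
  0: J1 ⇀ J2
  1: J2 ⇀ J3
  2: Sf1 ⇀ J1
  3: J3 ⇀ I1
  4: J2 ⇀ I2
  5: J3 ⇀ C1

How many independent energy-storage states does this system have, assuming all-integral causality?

3  (C1, I1, I2 all integral)

β2 |Sf1  (source Sf1 imposes f)
β0 |J1  (only one effort-in slot at J1)
β3 |I1  (I1 integral (f out))
β4 |I2  (prefer integral on I2)
β1 |J2  (J2: last free bond brings effort in)
β5 |J3  (only one effort-in slot at J3)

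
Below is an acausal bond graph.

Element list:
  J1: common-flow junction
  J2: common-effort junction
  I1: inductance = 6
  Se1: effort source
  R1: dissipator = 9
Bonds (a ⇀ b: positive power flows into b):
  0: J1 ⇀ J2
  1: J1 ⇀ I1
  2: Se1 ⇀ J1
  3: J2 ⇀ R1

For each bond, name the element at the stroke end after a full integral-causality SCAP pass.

bond 0 stroke at J1
bond 1 stroke at I1
bond 2 stroke at J1
bond 3 stroke at J2

β2 stroke→J1  (source Se1 imposes e)
β1 stroke→I1  (I1 integral (f out))
β0 stroke→J1  (common-f at J1 fixed by 1)
β3 stroke→J2  (closing 0-jn rule on J2)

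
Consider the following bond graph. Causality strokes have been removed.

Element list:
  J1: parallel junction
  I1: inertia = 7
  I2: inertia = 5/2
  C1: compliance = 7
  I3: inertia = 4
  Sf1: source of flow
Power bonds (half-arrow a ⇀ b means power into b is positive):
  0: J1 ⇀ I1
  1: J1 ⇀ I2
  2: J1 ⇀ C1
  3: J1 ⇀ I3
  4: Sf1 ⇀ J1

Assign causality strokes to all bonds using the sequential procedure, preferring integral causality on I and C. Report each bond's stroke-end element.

β0 |I1
β1 |I2
β2 |J1
β3 |I3
β4 |Sf1

β4 stroke→Sf1  (Sf1 (Sf) sets flow on bond)
β0 stroke→I1  (I1 integral (f out))
β1 stroke→I2  (prefer integral on I2)
β2 stroke→J1  (C1: C, integral causality)
β3 stroke→I3  (J1 effort already set via bond 2)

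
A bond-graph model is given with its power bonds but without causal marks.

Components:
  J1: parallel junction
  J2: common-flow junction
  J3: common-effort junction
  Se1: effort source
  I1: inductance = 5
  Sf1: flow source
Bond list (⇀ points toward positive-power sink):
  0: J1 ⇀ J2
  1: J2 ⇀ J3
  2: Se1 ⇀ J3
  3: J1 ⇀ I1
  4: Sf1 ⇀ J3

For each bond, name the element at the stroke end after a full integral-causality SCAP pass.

#2 →J3  (source Se1 imposes e)
#4 →Sf1  (Sf1: flow source, stroke at near end)
#1 →J2  (common-e at J3 fixed by 2)
#0 →J1  (only one flow-in slot at J2)
#3 →I1  (J1: bond 0 brought effort, rest push out)

β0 →J1
β1 →J2
β2 →J3
β3 →I1
β4 →Sf1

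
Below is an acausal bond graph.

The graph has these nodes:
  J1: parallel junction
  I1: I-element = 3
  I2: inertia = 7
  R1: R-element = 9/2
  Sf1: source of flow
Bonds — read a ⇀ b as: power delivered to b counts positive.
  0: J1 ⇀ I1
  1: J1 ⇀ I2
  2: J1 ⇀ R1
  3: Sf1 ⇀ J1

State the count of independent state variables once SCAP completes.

2  (I1, I2 all integral)

bond 3 stroke→Sf1  (Sf1: flow source, stroke at near end)
bond 0 stroke→I1  (I1 outputs flow p/I1)
bond 1 stroke→I2  (I2 integral (f out))
bond 2 stroke→J1  (only one effort-in slot at J1)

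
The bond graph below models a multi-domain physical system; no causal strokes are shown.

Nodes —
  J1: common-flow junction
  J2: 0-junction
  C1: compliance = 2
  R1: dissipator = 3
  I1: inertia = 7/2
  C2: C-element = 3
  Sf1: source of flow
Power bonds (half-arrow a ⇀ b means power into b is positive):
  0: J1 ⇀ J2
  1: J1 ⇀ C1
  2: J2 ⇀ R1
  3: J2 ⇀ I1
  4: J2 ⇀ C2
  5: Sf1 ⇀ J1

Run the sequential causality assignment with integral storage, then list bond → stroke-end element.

#5 →Sf1  (source Sf1 imposes f)
#0 →J1  (J1 flow already set via bond 5)
#1 →J1  (1-jn J1 has f-setter on 5)
#3 →I1  (I1: I, integral causality)
#4 →J2  (prefer integral on C2)
#2 →R1  (common-e at J2 fixed by 4)

β0 →J1
β1 →J1
β2 →R1
β3 →I1
β4 →J2
β5 →Sf1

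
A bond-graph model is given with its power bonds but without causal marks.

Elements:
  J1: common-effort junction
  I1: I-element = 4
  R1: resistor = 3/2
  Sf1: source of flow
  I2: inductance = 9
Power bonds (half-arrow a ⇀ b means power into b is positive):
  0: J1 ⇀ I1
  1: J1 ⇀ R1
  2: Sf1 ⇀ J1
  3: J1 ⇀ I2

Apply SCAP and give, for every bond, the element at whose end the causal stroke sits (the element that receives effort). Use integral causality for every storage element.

β2 →Sf1  (source Sf1 imposes f)
β0 →I1  (I1 integral (f out))
β3 →I2  (I2: I, integral causality)
β1 →J1  (J1: last free bond brings effort in)

b0 |I1
b1 |J1
b2 |Sf1
b3 |I2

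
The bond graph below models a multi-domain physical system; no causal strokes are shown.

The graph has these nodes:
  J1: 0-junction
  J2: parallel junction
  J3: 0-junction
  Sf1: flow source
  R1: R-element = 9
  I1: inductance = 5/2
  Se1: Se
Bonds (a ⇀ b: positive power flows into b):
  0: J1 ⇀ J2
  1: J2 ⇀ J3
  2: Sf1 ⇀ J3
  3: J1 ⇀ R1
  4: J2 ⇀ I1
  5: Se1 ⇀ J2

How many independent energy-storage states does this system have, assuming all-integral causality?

1  (I1 all integral)

bond 2 stroke at Sf1  (Sf1 (Sf) sets flow on bond)
bond 5 stroke at J2  (Se1 (Se) sets effort on bond)
bond 0 stroke at J1  (0-jn J2 has e-setter on 5)
bond 1 stroke at J3  (0-jn J2 has e-setter on 5)
bond 4 stroke at I1  (0-jn J2 has e-setter on 5)
bond 3 stroke at R1  (J1: bond 0 brought effort, rest push out)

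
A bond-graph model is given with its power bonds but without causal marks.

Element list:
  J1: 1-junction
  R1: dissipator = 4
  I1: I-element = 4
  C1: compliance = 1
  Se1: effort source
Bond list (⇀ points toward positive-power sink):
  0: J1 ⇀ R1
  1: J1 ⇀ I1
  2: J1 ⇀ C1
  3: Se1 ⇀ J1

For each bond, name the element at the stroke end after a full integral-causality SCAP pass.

bond 0 stroke at J1
bond 1 stroke at I1
bond 2 stroke at J1
bond 3 stroke at J1

b3 |J1  (Se1: effort source, stroke at far end)
b1 |I1  (I1 outputs flow p/I1)
b0 |J1  (J1 flow already set via bond 1)
b2 |J1  (1-jn J1 has f-setter on 1)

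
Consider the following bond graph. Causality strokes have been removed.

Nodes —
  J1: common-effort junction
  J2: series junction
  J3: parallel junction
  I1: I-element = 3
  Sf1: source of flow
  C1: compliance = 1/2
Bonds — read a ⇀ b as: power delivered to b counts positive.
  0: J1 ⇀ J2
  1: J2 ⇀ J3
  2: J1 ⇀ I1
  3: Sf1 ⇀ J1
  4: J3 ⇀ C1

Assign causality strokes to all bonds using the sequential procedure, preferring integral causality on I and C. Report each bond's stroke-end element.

bond 0 stroke→J1
bond 1 stroke→J2
bond 2 stroke→I1
bond 3 stroke→Sf1
bond 4 stroke→J3

β3 |Sf1  (source Sf1 imposes f)
β2 |I1  (prefer integral on I1)
β0 |J1  (closing 0-jn rule on J1)
β1 |J2  (J2 flow already set via bond 0)
β4 |J3  (J3 needs exactly one e-in)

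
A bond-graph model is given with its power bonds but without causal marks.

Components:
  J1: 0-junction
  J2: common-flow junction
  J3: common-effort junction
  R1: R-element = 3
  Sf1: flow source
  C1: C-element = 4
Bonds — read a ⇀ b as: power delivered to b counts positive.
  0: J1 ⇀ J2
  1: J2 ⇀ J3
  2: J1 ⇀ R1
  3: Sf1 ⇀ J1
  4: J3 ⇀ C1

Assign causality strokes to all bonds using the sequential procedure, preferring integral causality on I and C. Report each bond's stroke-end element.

β3 →Sf1  (Sf1: flow source, stroke at near end)
β4 →J3  (C1: C, integral causality)
β1 →J2  (J3: bond 4 brought effort, rest push out)
β0 →J1  (closing 1-jn rule on J2)
β2 →R1  (0-jn J1 has e-setter on 0)

#0 stroke at J1
#1 stroke at J2
#2 stroke at R1
#3 stroke at Sf1
#4 stroke at J3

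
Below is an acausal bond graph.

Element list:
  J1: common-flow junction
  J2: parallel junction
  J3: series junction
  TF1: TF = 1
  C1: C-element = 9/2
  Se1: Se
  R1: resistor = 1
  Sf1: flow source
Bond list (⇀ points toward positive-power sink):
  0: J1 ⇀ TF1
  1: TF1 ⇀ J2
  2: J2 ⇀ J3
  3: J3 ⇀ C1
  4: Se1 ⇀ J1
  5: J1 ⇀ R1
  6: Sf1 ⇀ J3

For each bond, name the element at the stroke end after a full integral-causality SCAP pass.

β0 stroke at TF1
β1 stroke at J2
β2 stroke at J3
β3 stroke at J3
β4 stroke at J1
β5 stroke at J1
β6 stroke at Sf1

#4 stroke→J1  (Se1 (Se) sets effort on bond)
#6 stroke→Sf1  (Sf1 fixes flow; stroke at Sf1)
#2 stroke→J3  (common-f at J3 fixed by 6)
#3 stroke→J3  (common-f at J3 fixed by 6)
#1 stroke→J2  (closing 0-jn rule on J2)
#0 stroke→TF1  (TF TF1: opposite of bond 1)
#5 stroke→J1  (1-jn J1 has f-setter on 0)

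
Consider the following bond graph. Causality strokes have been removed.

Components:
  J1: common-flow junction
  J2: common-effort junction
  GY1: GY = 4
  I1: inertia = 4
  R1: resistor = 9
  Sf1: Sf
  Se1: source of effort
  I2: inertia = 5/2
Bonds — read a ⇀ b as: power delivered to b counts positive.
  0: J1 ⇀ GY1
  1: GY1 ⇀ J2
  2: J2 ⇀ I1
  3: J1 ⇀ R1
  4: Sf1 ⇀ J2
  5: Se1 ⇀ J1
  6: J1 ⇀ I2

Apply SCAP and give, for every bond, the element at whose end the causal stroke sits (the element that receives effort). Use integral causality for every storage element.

#0 stroke→J1
#1 stroke→J2
#2 stroke→I1
#3 stroke→J1
#4 stroke→Sf1
#5 stroke→J1
#6 stroke→I2

bond 4 →Sf1  (source Sf1 imposes f)
bond 5 →J1  (Se1: effort source, stroke at far end)
bond 2 →I1  (I1: I, integral causality)
bond 1 →J2  (J2 needs exactly one e-in)
bond 0 →J1  (GY1 both-in/both-out from 1)
bond 6 →I2  (prefer integral on I2)
bond 3 →J1  (common-f at J1 fixed by 6)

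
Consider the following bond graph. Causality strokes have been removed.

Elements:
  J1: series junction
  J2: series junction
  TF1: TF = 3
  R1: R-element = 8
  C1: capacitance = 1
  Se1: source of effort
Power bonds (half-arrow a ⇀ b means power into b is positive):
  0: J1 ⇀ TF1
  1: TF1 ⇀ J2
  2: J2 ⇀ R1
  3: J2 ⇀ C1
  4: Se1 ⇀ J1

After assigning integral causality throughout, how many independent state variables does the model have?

1  (C1 all integral)

β4 stroke→J1  (Se1: effort source, stroke at far end)
β0 stroke→TF1  (J1: last free bond brings flow in)
β1 stroke→J2  (through TF1, causality passes straight; one stroke at TF1)
β3 stroke→J2  (prefer integral on C1)
β2 stroke→R1  (only one flow-in slot at J2)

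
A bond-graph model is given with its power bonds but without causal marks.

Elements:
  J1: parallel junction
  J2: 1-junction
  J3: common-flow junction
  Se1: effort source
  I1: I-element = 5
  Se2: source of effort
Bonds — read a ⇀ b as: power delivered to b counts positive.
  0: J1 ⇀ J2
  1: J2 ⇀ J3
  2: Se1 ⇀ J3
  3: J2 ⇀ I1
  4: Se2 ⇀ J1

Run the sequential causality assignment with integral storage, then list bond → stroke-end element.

β0 →J2
β1 →J2
β2 →J3
β3 →I1
β4 →J1

bond 2 →J3  (Se1 (Se) sets effort on bond)
bond 4 →J1  (Se2: effort source, stroke at far end)
bond 0 →J2  (J1: bond 4 brought effort, rest push out)
bond 1 →J2  (only one flow-in slot at J3)
bond 3 →I1  (J2: last free bond brings flow in)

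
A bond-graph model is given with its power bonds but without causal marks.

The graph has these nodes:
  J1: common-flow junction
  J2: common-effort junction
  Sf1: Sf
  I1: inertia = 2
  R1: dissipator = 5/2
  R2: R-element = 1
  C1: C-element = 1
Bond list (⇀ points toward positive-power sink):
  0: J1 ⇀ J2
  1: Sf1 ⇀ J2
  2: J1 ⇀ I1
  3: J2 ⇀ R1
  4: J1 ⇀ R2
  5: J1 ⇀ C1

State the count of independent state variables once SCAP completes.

#1 stroke at Sf1  (source Sf1 imposes f)
#2 stroke at I1  (I1 integral (f out))
#0 stroke at J1  (J1: bond 2 brought flow, rest push out)
#4 stroke at J1  (common-f at J1 fixed by 2)
#5 stroke at J1  (J1: bond 2 brought flow, rest push out)
#3 stroke at J2  (closing 0-jn rule on J2)

2  (C1, I1 all integral)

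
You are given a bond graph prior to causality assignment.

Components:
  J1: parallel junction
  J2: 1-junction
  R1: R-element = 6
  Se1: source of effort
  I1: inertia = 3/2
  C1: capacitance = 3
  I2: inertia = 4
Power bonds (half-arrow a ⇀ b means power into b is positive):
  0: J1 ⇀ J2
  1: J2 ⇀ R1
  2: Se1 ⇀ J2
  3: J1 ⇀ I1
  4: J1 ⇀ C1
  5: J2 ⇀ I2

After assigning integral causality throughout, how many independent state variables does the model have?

3  (C1, I1, I2 all integral)

#2 |J2  (Se1 (Se) sets effort on bond)
#3 |I1  (I1: I, integral causality)
#4 |J1  (C1 outputs effort q/C1)
#0 |J2  (0-jn J1 has e-setter on 4)
#5 |I2  (I2: I, integral causality)
#1 |J2  (J2 flow already set via bond 5)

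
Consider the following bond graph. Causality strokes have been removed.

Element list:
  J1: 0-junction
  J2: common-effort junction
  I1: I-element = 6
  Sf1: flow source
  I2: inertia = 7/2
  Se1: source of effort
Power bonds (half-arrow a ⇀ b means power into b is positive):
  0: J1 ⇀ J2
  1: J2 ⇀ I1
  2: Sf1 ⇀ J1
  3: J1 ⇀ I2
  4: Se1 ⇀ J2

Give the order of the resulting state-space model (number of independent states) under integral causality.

2  (I1, I2 all integral)

b2 |Sf1  (Sf1 fixes flow; stroke at Sf1)
b4 |J2  (Se1 (Se) sets effort on bond)
b0 |J1  (J2: bond 4 brought effort, rest push out)
b1 |I1  (common-e at J2 fixed by 4)
b3 |I2  (0-jn J1 has e-setter on 0)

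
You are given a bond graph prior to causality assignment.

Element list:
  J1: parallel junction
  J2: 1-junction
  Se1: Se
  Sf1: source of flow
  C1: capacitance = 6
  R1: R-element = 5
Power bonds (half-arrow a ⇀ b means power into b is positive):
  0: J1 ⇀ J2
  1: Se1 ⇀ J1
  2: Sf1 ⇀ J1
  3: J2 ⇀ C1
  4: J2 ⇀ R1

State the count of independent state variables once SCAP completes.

bond 1 stroke→J1  (Se1: effort source, stroke at far end)
bond 2 stroke→Sf1  (Sf1 fixes flow; stroke at Sf1)
bond 0 stroke→J2  (0-jn J1 has e-setter on 1)
bond 3 stroke→J2  (C1: C, integral causality)
bond 4 stroke→R1  (J2: last free bond brings flow in)

1  (C1 all integral)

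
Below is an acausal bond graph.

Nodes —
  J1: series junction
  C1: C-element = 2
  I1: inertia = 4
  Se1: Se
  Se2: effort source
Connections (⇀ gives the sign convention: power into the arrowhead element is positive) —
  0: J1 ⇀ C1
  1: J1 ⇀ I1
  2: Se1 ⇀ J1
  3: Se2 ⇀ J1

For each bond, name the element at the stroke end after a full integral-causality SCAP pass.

#2 |J1  (source Se1 imposes e)
#3 |J1  (Se2 fixes effort; stroke away)
#0 |J1  (C1 outputs effort q/C1)
#1 |I1  (only one flow-in slot at J1)

β0 stroke→J1
β1 stroke→I1
β2 stroke→J1
β3 stroke→J1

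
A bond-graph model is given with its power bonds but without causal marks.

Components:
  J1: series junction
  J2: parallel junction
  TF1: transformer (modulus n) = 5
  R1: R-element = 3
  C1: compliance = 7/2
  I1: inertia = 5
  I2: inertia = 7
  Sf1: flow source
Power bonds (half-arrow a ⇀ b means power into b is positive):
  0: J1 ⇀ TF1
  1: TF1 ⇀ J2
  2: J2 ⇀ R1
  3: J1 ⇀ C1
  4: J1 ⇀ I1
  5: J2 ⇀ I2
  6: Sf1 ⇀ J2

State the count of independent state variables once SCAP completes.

3  (C1, I1, I2 all integral)

β6 stroke→Sf1  (Sf1 (Sf) sets flow on bond)
β3 stroke→J1  (C1: C, integral causality)
β4 stroke→I1  (prefer integral on I1)
β0 stroke→J1  (J1 flow already set via bond 4)
β1 stroke→TF1  (TF TF1: opposite of bond 0)
β5 stroke→I2  (I2 integral (f out))
β2 stroke→J2  (J2 needs exactly one e-in)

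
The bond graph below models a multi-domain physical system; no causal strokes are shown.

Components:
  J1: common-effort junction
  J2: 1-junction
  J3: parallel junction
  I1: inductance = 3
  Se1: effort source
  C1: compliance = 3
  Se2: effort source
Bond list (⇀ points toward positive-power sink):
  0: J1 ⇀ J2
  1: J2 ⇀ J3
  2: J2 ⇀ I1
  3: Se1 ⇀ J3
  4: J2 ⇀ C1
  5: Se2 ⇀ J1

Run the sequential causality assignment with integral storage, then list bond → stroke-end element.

b0 stroke→J2
b1 stroke→J2
b2 stroke→I1
b3 stroke→J3
b4 stroke→J2
b5 stroke→J1

β3 stroke at J3  (source Se1 imposes e)
β5 stroke at J1  (Se2: effort source, stroke at far end)
β0 stroke at J2  (0-jn J1 has e-setter on 5)
β1 stroke at J2  (0-jn J3 has e-setter on 3)
β2 stroke at I1  (prefer integral on I1)
β4 stroke at J2  (common-f at J2 fixed by 2)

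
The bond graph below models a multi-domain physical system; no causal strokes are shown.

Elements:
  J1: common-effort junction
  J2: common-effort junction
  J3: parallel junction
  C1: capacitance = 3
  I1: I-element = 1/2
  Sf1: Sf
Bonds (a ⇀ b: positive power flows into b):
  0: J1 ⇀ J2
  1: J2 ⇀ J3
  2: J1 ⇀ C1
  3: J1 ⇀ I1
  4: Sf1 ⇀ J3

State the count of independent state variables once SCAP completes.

bond 4 stroke→Sf1  (source Sf1 imposes f)
bond 1 stroke→J3  (J3: last free bond brings effort in)
bond 0 stroke→J2  (J2: last free bond brings effort in)
bond 2 stroke→J1  (C1 integral (e out))
bond 3 stroke→I1  (J1: bond 2 brought effort, rest push out)

2  (C1, I1 all integral)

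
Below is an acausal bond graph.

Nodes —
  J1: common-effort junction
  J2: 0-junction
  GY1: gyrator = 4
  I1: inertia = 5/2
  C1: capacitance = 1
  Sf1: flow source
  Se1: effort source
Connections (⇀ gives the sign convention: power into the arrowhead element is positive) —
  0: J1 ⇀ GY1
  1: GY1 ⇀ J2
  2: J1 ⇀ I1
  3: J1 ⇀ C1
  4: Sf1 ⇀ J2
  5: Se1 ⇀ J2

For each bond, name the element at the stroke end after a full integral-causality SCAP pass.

#0 |GY1
#1 |GY1
#2 |I1
#3 |J1
#4 |Sf1
#5 |J2

b4 →Sf1  (source Sf1 imposes f)
b5 →J2  (source Se1 imposes e)
b1 →GY1  (0-jn J2 has e-setter on 5)
b0 →GY1  (GY1 both-in/both-out from 1)
b2 →I1  (prefer integral on I1)
b3 →J1  (only one effort-in slot at J1)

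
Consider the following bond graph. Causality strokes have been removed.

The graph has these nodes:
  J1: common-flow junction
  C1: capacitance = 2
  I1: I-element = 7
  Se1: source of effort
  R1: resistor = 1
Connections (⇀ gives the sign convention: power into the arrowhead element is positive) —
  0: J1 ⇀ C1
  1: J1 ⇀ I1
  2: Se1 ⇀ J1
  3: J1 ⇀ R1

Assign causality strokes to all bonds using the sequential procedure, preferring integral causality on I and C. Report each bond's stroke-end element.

#2 →J1  (Se1 fixes effort; stroke away)
#0 →J1  (C1: C, integral causality)
#1 →I1  (I1: I, integral causality)
#3 →J1  (J1 flow already set via bond 1)

bond 0 →J1
bond 1 →I1
bond 2 →J1
bond 3 →J1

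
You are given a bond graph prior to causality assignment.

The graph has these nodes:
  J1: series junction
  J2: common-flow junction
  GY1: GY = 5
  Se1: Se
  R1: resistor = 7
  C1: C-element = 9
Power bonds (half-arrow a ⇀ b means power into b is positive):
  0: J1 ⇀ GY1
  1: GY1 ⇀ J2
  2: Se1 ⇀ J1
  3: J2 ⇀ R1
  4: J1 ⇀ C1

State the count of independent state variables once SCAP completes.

1  (C1 all integral)

b2 |J1  (Se1 (Se) sets effort on bond)
b4 |J1  (C1: C, integral causality)
b0 |GY1  (J1 needs exactly one f-in)
b1 |GY1  (GY1: gyrator matches bond 0)
b3 |J2  (J2: bond 1 brought flow, rest push out)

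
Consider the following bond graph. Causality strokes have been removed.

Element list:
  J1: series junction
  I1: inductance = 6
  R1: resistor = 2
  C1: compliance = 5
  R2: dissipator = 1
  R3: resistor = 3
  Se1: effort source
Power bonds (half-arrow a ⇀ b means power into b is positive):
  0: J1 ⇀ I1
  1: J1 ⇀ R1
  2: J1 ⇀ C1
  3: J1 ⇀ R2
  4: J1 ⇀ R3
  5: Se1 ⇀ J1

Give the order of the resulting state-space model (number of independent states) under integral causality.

2  (C1, I1 all integral)

#5 stroke→J1  (Se1: effort source, stroke at far end)
#0 stroke→I1  (prefer integral on I1)
#1 stroke→J1  (J1 flow already set via bond 0)
#2 stroke→J1  (J1: bond 0 brought flow, rest push out)
#3 stroke→J1  (J1: bond 0 brought flow, rest push out)
#4 stroke→J1  (1-jn J1 has f-setter on 0)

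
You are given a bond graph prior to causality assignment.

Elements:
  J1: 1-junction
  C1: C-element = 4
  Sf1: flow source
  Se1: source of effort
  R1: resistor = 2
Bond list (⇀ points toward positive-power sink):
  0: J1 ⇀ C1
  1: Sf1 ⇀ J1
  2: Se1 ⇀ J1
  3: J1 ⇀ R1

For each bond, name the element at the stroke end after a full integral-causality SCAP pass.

#0 |J1
#1 |Sf1
#2 |J1
#3 |J1

bond 1 →Sf1  (Sf1: flow source, stroke at near end)
bond 2 →J1  (Se1 (Se) sets effort on bond)
bond 0 →J1  (1-jn J1 has f-setter on 1)
bond 3 →J1  (1-jn J1 has f-setter on 1)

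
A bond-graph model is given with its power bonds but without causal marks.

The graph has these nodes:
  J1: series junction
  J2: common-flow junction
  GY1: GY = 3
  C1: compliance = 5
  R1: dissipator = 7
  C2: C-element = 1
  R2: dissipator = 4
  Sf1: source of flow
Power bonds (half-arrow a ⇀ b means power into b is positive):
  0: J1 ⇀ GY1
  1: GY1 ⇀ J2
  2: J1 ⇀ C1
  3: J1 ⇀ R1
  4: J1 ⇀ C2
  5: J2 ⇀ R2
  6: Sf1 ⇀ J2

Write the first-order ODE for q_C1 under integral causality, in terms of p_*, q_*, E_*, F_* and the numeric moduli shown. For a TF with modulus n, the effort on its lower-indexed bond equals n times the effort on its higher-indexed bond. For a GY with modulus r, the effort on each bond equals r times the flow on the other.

dq_C1/dt = -3*F_Sf1/7 - q_C1/35 - q_C2/7

#6 →Sf1  (Sf1: flow source, stroke at near end)
#1 →J2  (J2: bond 6 brought flow, rest push out)
#5 →J2  (J2: bond 6 brought flow, rest push out)
#0 →J1  (through GY1, causality inverts; strokes same side of GY1)
#2 →J1  (C1 integral (e out))
#4 →J1  (C2 outputs effort q/C2)
#3 →R1  (only one flow-in slot at J1)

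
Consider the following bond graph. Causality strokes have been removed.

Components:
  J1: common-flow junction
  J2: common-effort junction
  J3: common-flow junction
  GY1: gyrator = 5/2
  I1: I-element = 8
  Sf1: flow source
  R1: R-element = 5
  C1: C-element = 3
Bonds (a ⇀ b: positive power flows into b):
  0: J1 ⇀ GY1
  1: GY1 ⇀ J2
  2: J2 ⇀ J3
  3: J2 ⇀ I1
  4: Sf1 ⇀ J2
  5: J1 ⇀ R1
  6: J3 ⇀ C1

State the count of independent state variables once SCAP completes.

2  (C1, I1 all integral)

#4 |Sf1  (Sf1: flow source, stroke at near end)
#3 |I1  (prefer integral on I1)
#6 |J3  (C1 integral (e out))
#2 |J2  (J3: last free bond brings flow in)
#1 |GY1  (0-jn J2 has e-setter on 2)
#0 |GY1  (GY GY1: same side as bond 1)
#5 |J1  (J1: bond 0 brought flow, rest push out)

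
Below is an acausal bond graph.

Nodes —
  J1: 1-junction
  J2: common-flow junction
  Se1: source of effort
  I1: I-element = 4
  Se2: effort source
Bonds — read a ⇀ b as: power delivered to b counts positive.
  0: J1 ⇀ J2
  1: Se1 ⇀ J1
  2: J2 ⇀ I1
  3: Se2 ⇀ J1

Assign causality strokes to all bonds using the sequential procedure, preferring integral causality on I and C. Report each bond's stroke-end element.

β0 stroke→J2
β1 stroke→J1
β2 stroke→I1
β3 stroke→J1

bond 1 stroke→J1  (Se1 (Se) sets effort on bond)
bond 3 stroke→J1  (source Se2 imposes e)
bond 0 stroke→J2  (J1 needs exactly one f-in)
bond 2 stroke→I1  (J2: last free bond brings flow in)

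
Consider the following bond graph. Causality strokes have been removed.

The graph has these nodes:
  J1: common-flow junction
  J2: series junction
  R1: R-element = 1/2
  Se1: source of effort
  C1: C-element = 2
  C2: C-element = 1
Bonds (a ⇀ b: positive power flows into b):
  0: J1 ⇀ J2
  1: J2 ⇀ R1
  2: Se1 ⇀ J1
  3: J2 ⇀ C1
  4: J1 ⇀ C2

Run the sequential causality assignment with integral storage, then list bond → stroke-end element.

b0 |J2
b1 |R1
b2 |J1
b3 |J2
b4 |J1

b2 |J1  (Se1: effort source, stroke at far end)
b3 |J2  (prefer integral on C1)
b4 |J1  (C2 outputs effort q/C2)
b0 |J2  (only one flow-in slot at J1)
b1 |R1  (J2 needs exactly one f-in)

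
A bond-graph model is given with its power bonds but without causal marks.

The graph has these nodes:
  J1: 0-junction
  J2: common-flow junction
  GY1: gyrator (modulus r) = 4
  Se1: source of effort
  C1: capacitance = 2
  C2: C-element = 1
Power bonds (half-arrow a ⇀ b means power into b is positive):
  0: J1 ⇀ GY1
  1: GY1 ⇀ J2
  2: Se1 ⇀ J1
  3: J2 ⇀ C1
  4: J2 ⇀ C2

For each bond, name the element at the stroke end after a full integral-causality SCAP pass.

β0 |GY1
β1 |GY1
β2 |J1
β3 |J2
β4 |J2

b2 stroke at J1  (source Se1 imposes e)
b0 stroke at GY1  (J1: bond 2 brought effort, rest push out)
b1 stroke at GY1  (GY GY1: same side as bond 0)
b3 stroke at J2  (J2 flow already set via bond 1)
b4 stroke at J2  (common-f at J2 fixed by 1)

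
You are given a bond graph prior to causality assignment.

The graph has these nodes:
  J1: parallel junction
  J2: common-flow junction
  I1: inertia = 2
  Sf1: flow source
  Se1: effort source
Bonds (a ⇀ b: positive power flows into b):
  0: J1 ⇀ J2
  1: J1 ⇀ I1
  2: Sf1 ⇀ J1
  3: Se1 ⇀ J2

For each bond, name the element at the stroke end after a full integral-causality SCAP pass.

#0 stroke at J1
#1 stroke at I1
#2 stroke at Sf1
#3 stroke at J2

β2 |Sf1  (Sf1 fixes flow; stroke at Sf1)
β3 |J2  (Se1: effort source, stroke at far end)
β0 |J1  (only one flow-in slot at J2)
β1 |I1  (0-jn J1 has e-setter on 0)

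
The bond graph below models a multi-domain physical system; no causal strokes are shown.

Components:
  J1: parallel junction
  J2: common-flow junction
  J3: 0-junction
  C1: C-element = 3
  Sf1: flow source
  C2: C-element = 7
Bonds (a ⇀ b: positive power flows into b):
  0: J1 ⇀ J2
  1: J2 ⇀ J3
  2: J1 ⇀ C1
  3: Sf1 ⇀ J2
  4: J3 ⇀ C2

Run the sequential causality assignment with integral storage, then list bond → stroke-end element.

#0 stroke→J2
#1 stroke→J2
#2 stroke→J1
#3 stroke→Sf1
#4 stroke→J3

bond 3 stroke at Sf1  (Sf1 fixes flow; stroke at Sf1)
bond 0 stroke at J2  (1-jn J2 has f-setter on 3)
bond 1 stroke at J2  (common-f at J2 fixed by 3)
bond 4 stroke at J3  (only one effort-in slot at J3)
bond 2 stroke at J1  (J1: last free bond brings effort in)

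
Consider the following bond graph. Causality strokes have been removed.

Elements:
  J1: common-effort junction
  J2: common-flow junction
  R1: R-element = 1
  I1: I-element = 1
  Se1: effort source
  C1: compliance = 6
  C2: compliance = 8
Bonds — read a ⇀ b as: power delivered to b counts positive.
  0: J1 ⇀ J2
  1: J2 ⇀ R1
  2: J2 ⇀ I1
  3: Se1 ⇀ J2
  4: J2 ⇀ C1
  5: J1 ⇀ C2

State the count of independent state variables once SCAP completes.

b3 →J2  (Se1 (Se) sets effort on bond)
b2 →I1  (I1: I, integral causality)
b0 →J2  (common-f at J2 fixed by 2)
b1 →J2  (1-jn J2 has f-setter on 2)
b4 →J2  (J2: bond 2 brought flow, rest push out)
b5 →J1  (only one effort-in slot at J1)

3  (C1, C2, I1 all integral)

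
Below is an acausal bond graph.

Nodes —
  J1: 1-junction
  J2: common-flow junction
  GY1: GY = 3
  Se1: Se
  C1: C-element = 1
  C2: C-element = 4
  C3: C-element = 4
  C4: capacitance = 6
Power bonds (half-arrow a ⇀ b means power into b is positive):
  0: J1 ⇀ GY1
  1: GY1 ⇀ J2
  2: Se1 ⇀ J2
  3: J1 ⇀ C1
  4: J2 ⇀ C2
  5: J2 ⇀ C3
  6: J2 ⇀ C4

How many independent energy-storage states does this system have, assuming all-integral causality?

bond 2 stroke→J2  (Se1 (Se) sets effort on bond)
bond 3 stroke→J1  (C1 outputs effort q/C1)
bond 0 stroke→GY1  (closing 1-jn rule on J1)
bond 1 stroke→GY1  (GY GY1: same side as bond 0)
bond 4 stroke→J2  (J2 flow already set via bond 1)
bond 5 stroke→J2  (J2 flow already set via bond 1)
bond 6 stroke→J2  (J2: bond 1 brought flow, rest push out)

4  (C1, C2, C3, C4 all integral)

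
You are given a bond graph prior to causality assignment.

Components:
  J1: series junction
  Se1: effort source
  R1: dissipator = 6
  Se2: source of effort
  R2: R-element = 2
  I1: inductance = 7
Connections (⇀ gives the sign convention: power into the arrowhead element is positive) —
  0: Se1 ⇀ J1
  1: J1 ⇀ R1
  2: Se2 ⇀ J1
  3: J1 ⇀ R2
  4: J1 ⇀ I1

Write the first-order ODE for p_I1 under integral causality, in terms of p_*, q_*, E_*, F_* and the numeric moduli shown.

β0 stroke at J1  (Se1 fixes effort; stroke away)
β2 stroke at J1  (source Se2 imposes e)
β4 stroke at I1  (prefer integral on I1)
β1 stroke at J1  (common-f at J1 fixed by 4)
β3 stroke at J1  (common-f at J1 fixed by 4)

dp_I1/dt = E_Se1 + E_Se2 - 8*p_I1/7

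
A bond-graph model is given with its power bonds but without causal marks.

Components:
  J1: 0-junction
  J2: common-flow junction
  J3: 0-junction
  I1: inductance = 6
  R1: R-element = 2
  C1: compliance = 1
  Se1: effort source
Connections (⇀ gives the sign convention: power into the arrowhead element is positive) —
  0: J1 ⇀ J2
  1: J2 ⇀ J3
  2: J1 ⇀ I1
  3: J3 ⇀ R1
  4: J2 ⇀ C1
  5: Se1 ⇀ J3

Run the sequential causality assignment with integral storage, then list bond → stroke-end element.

#0 |J1
#1 |J2
#2 |I1
#3 |R1
#4 |J2
#5 |J3

b5 stroke→J3  (source Se1 imposes e)
b1 stroke→J2  (J3: bond 5 brought effort, rest push out)
b3 stroke→R1  (J3: bond 5 brought effort, rest push out)
b2 stroke→I1  (prefer integral on I1)
b0 stroke→J1  (closing 0-jn rule on J1)
b4 stroke→J2  (J2 flow already set via bond 0)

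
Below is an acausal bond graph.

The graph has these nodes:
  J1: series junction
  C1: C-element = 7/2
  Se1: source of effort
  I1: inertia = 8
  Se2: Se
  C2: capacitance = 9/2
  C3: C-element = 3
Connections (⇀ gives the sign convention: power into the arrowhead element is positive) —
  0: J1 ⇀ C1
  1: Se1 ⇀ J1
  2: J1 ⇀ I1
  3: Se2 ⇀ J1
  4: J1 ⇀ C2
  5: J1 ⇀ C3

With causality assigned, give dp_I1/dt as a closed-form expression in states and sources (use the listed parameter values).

bond 1 stroke→J1  (Se1 (Se) sets effort on bond)
bond 3 stroke→J1  (source Se2 imposes e)
bond 0 stroke→J1  (C1: C, integral causality)
bond 2 stroke→I1  (I1 integral (f out))
bond 4 stroke→J1  (J1: bond 2 brought flow, rest push out)
bond 5 stroke→J1  (common-f at J1 fixed by 2)

dp_I1/dt = E_Se1 + E_Se2 - 2*q_C1/7 - 2*q_C2/9 - q_C3/3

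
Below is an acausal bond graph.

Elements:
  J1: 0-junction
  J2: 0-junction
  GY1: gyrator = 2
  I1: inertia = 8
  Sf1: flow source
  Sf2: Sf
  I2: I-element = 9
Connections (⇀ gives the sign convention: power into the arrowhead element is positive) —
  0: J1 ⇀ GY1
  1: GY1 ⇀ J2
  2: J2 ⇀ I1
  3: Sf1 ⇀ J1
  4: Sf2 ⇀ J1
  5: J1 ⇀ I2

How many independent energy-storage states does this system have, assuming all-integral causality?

β3 stroke→Sf1  (Sf1 fixes flow; stroke at Sf1)
β4 stroke→Sf2  (Sf2: flow source, stroke at near end)
β2 stroke→I1  (prefer integral on I1)
β1 stroke→J2  (only one effort-in slot at J2)
β0 stroke→J1  (through GY1, causality inverts; strokes same side of GY1)
β5 stroke→I2  (J1 effort already set via bond 0)

2  (I1, I2 all integral)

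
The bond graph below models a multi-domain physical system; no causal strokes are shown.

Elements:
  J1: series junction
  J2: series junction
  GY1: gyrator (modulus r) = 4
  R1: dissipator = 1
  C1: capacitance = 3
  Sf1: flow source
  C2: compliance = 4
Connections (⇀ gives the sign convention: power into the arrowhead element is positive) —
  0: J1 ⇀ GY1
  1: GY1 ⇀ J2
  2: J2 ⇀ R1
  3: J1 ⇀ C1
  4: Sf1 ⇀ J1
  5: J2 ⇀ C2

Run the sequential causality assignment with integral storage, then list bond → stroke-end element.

bond 4 →Sf1  (Sf1 fixes flow; stroke at Sf1)
bond 0 →J1  (J1 flow already set via bond 4)
bond 3 →J1  (common-f at J1 fixed by 4)
bond 1 →J2  (GY1: gyrator matches bond 0)
bond 5 →J2  (C2: C, integral causality)
bond 2 →R1  (closing 1-jn rule on J2)

bond 0 |J1
bond 1 |J2
bond 2 |R1
bond 3 |J1
bond 4 |Sf1
bond 5 |J2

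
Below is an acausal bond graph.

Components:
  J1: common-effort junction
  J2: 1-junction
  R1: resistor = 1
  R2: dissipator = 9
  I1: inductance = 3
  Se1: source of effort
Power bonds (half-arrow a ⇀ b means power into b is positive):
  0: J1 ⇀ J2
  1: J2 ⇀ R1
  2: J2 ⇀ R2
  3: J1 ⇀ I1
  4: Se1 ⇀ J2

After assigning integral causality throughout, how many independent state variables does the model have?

bond 4 →J2  (Se1 fixes effort; stroke away)
bond 3 →I1  (prefer integral on I1)
bond 0 →J1  (J1: last free bond brings effort in)
bond 1 →J2  (common-f at J2 fixed by 0)
bond 2 →J2  (1-jn J2 has f-setter on 0)

1  (I1 all integral)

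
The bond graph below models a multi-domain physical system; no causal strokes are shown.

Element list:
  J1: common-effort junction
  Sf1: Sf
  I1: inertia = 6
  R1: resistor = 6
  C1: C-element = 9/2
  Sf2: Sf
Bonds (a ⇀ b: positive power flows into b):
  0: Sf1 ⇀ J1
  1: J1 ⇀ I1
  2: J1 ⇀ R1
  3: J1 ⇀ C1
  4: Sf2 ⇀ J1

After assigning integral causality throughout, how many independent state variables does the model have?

b0 stroke→Sf1  (Sf1: flow source, stroke at near end)
b4 stroke→Sf2  (source Sf2 imposes f)
b1 stroke→I1  (prefer integral on I1)
b3 stroke→J1  (C1 outputs effort q/C1)
b2 stroke→R1  (J1: bond 3 brought effort, rest push out)

2  (C1, I1 all integral)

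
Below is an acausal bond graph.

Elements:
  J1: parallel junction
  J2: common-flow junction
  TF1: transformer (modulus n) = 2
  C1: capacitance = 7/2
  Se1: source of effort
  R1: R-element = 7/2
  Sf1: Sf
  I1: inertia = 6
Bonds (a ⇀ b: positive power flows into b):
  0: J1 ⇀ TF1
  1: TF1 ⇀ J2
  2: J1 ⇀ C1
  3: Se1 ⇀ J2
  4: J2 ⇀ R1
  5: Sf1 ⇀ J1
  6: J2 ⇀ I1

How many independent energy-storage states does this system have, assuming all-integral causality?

2  (C1, I1 all integral)

#3 stroke→J2  (Se1 fixes effort; stroke away)
#5 stroke→Sf1  (Sf1 fixes flow; stroke at Sf1)
#2 stroke→J1  (C1 integral (e out))
#0 stroke→TF1  (J1: bond 2 brought effort, rest push out)
#1 stroke→J2  (through TF1, causality passes straight; one stroke at TF1)
#6 stroke→I1  (I1 outputs flow p/I1)
#4 stroke→J2  (J2 flow already set via bond 6)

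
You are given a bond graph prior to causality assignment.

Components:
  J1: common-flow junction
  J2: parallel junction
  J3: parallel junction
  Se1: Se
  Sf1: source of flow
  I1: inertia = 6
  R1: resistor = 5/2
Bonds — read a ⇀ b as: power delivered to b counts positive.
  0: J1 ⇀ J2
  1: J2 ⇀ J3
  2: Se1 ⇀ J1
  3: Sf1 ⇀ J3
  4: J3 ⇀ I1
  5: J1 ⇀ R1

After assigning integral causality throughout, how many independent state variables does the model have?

1  (I1 all integral)

bond 2 →J1  (source Se1 imposes e)
bond 3 →Sf1  (Sf1 fixes flow; stroke at Sf1)
bond 4 →I1  (I1 integral (f out))
bond 1 →J3  (closing 0-jn rule on J3)
bond 0 →J2  (only one effort-in slot at J2)
bond 5 →J1  (J1: bond 0 brought flow, rest push out)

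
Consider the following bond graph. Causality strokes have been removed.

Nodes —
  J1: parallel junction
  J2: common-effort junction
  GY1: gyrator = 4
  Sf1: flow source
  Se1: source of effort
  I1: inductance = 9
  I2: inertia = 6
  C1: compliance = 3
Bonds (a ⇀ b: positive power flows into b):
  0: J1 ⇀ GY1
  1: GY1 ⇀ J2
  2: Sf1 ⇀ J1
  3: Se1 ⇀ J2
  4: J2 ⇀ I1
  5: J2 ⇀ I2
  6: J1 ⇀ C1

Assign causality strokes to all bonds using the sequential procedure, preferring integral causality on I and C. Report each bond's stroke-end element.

b2 stroke at Sf1  (Sf1 fixes flow; stroke at Sf1)
b3 stroke at J2  (Se1 (Se) sets effort on bond)
b1 stroke at GY1  (J2 effort already set via bond 3)
b4 stroke at I1  (J2 effort already set via bond 3)
b5 stroke at I2  (J2 effort already set via bond 3)
b0 stroke at GY1  (through GY1, causality inverts; strokes same side of GY1)
b6 stroke at J1  (J1 needs exactly one e-in)

#0 |GY1
#1 |GY1
#2 |Sf1
#3 |J2
#4 |I1
#5 |I2
#6 |J1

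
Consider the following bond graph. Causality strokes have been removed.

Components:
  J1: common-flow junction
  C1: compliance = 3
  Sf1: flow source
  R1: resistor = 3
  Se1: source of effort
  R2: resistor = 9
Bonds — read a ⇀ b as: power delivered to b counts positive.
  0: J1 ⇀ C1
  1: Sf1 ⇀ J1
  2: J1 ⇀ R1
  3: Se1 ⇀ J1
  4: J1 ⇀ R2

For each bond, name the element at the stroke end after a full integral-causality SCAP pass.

bond 0 stroke at J1
bond 1 stroke at Sf1
bond 2 stroke at J1
bond 3 stroke at J1
bond 4 stroke at J1

bond 1 →Sf1  (Sf1: flow source, stroke at near end)
bond 3 →J1  (Se1 fixes effort; stroke away)
bond 0 →J1  (1-jn J1 has f-setter on 1)
bond 2 →J1  (common-f at J1 fixed by 1)
bond 4 →J1  (1-jn J1 has f-setter on 1)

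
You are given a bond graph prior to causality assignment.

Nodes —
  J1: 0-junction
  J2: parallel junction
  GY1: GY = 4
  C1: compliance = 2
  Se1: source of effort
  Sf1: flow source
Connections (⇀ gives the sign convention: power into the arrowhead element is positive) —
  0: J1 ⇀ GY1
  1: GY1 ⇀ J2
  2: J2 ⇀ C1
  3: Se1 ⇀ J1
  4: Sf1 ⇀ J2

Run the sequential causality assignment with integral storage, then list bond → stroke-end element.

β0 stroke→GY1
β1 stroke→GY1
β2 stroke→J2
β3 stroke→J1
β4 stroke→Sf1

bond 3 |J1  (Se1 (Se) sets effort on bond)
bond 4 |Sf1  (Sf1 (Sf) sets flow on bond)
bond 0 |GY1  (common-e at J1 fixed by 3)
bond 1 |GY1  (GY1: gyrator matches bond 0)
bond 2 |J2  (closing 0-jn rule on J2)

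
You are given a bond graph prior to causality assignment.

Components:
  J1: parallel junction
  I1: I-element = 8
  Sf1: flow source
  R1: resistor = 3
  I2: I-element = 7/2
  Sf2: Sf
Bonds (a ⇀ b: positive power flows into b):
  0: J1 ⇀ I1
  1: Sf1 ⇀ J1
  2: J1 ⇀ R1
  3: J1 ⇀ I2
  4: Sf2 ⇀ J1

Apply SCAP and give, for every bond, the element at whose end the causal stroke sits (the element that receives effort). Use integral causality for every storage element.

bond 0 stroke at I1
bond 1 stroke at Sf1
bond 2 stroke at J1
bond 3 stroke at I2
bond 4 stroke at Sf2

bond 1 stroke→Sf1  (Sf1: flow source, stroke at near end)
bond 4 stroke→Sf2  (Sf2 fixes flow; stroke at Sf2)
bond 0 stroke→I1  (I1 integral (f out))
bond 3 stroke→I2  (I2: I, integral causality)
bond 2 stroke→J1  (J1: last free bond brings effort in)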